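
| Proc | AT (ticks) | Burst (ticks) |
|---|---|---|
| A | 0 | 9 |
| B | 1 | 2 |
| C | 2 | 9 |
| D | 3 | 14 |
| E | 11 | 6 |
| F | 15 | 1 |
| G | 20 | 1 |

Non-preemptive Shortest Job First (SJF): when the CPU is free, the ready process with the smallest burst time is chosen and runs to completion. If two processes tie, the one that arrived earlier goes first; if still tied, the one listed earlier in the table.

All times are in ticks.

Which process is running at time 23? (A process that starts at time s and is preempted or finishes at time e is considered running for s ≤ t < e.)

C

Gantt: | A 0-9 | B 9-11 | E 11-17 | F 17-18 | C 18-27 | G 27-28 | D 28-42 |
Completion: A=9  B=11  C=27  D=42  E=17  F=18  G=28
Turnaround (C−A): A=9  B=10  C=25  D=39  E=6  F=3  G=8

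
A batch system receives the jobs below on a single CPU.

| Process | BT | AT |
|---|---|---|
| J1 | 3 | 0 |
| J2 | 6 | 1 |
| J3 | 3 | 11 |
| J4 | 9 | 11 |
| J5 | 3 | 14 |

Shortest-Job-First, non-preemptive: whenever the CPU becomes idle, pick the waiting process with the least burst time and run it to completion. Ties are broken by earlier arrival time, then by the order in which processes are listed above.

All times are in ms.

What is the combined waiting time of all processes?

8

Gantt: | J1 0-3 | J2 3-9 | idle 9-11 | J3 11-14 | J5 14-17 | J4 17-26 |
Completion: J1=3  J2=9  J3=14  J4=26  J5=17
Waiting = turnaround − burst: J1=0, J2=2, J3=0, J4=6, J5=0
Total waiting = 0 + 2 + 0 + 6 + 0 = 8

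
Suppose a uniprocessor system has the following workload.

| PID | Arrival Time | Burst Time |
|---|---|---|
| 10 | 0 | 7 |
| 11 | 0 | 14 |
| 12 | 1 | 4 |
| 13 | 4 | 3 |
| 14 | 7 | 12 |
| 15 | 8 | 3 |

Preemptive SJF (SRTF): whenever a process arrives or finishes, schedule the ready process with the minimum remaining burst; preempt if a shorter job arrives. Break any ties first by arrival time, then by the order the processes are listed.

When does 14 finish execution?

29

Schedule: | 10 0-1 | 12 1-5 | 13 5-8 | 15 8-11 | 10 11-17 | 14 17-29 | 11 29-43 |
Completion: 10=17  11=43  12=5  13=8  14=29  15=11
Turnaround (C−A): 10=17  11=43  12=4  13=4  14=22  15=3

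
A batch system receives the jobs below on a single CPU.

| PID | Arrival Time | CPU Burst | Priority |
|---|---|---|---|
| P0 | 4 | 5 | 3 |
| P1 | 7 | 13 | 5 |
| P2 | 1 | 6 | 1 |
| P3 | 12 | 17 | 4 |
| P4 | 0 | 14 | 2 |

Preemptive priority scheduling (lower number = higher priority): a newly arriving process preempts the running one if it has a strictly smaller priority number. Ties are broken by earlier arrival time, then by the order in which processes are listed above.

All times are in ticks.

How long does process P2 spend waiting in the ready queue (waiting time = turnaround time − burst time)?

0

Gantt: | P4 0-1 | P2 1-7 | P4 7-20 | P0 20-25 | P3 25-42 | P1 42-55 |
Completion: P0=25  P1=55  P2=7  P3=42  P4=20
Turnaround (C−A): P0=21  P1=48  P2=6  P3=30  P4=20
Waiting(P2) = turnaround − burst = 6 − 6 = 0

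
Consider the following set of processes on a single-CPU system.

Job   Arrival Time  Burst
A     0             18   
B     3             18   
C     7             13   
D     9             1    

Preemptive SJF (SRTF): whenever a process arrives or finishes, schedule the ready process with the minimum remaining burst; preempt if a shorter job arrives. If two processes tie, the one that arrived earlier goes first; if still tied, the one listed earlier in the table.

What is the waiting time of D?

0

Timeline: | A 0-9 | D 9-10 | A 10-19 | C 19-32 | B 32-50 |
Completion: A=19  B=50  C=32  D=10
Turnaround (C−A): A=19  B=47  C=25  D=1
Waiting(D) = turnaround − burst = 1 − 1 = 0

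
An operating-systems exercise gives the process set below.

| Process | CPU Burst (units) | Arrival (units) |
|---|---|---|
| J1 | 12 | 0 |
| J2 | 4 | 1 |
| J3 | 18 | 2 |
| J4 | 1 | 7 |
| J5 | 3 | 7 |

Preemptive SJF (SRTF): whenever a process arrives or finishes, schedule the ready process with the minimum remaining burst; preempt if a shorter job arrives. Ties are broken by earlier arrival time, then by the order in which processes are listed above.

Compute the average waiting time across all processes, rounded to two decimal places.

Gantt: | J1 0-1 | J2 1-5 | J1 5-7 | J4 7-8 | J5 8-11 | J1 11-20 | J3 20-38 |
Completion: J1=20  J2=5  J3=38  J4=8  J5=11
Turnaround (C−A): J1=20  J2=4  J3=36  J4=1  J5=4
Waiting times: J1=8, J2=0, J3=18, J4=0, J5=1
Average waiting = (8+0+18+0+1) / 5 = 27/5 = 5.40

5.40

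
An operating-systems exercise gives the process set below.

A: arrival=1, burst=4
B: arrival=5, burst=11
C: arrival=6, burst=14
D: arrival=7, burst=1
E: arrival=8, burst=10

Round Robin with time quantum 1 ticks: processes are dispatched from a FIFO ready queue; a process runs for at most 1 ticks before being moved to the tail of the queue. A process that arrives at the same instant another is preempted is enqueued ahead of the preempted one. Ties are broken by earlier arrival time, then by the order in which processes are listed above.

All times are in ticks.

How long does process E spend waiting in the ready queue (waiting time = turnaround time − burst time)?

Schedule: | idle 0-1 | A 1-5 | B 5-6 | C 6-7 | B 7-8 | D 8-9 | C 9-10 | E 10-11 | B 11-12 | C 12-13 | E 13-14 | B 14-15 | C 15-16 | E 16-17 | B 17-18 | C 18-19 | E 19-20 | B 20-21 | C 21-22 | E 22-23 | B 23-24 | C 24-25 | E 25-26 | B 26-27 | C 27-28 | E 28-29 | B 29-30 | C 30-31 | E 31-32 | B 32-33 | C 33-34 | E 34-35 | B 35-36 | C 36-37 | E 37-38 | C 38-41 |
Completion: A=5  B=36  C=41  D=9  E=38
Waiting(E) = turnaround − burst = 30 − 10 = 20

20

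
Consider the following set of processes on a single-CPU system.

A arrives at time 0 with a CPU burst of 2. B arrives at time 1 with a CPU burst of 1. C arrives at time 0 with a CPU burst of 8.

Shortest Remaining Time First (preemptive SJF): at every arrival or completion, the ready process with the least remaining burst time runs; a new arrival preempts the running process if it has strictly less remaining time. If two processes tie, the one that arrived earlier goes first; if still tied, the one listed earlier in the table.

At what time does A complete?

Timeline: | A 0-2 | B 2-3 | C 3-11 |
Completion: A=2  B=3  C=11
Turnaround (C−A): A=2  B=2  C=11

2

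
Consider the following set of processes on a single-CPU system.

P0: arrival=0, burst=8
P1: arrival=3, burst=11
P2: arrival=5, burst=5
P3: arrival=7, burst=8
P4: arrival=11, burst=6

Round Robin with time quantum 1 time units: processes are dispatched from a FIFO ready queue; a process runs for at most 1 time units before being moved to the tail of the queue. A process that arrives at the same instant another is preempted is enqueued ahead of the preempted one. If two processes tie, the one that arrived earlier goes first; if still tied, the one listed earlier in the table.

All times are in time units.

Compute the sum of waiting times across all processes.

Gantt: | P0 0-3 | P1 3-4 | P0 4-5 | P1 5-6 | P2 6-7 | P0 7-8 | P1 8-9 | P3 9-10 | P2 10-11 | P0 11-12 | P1 12-13 | P3 13-14 | P4 14-15 | P2 15-16 | P0 16-17 | P1 17-18 | P3 18-19 | P4 19-20 | P2 20-21 | P0 21-22 | P1 22-23 | P3 23-24 | P4 24-25 | P2 25-26 | P1 26-27 | P3 27-28 | P4 28-29 | P1 29-30 | P3 30-31 | P4 31-32 | P1 32-33 | P3 33-34 | P4 34-35 | P1 35-36 | P3 36-37 | P1 37-38 |
Completion: P0=22  P1=38  P2=26  P3=37  P4=35
Turnaround (C−A): P0=22  P1=35  P2=21  P3=30  P4=24
Waiting = turnaround − burst: P0=14, P1=24, P2=16, P3=22, P4=18
Total waiting = 14 + 24 + 16 + 22 + 18 = 94

94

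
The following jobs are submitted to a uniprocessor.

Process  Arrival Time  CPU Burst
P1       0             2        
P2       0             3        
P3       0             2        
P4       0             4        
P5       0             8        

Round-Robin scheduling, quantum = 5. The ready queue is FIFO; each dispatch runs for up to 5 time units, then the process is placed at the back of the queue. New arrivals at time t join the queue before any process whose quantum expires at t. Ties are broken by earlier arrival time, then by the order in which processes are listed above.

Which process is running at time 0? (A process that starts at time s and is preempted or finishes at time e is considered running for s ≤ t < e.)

P1

Timeline: | P1 0-2 | P2 2-5 | P3 5-7 | P4 7-11 | P5 11-19 |
Completion: P1=2  P2=5  P3=7  P4=11  P5=19
Turnaround (C−A): P1=2  P2=5  P3=7  P4=11  P5=19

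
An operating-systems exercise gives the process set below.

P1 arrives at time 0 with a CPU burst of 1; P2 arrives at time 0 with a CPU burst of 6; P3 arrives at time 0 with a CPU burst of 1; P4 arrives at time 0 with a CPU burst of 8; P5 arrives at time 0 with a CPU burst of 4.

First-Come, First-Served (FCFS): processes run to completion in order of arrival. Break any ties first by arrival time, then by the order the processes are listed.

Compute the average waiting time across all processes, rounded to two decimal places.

6.40

Gantt: | P1 0-1 | P2 1-7 | P3 7-8 | P4 8-16 | P5 16-20 |
Completion: P1=1  P2=7  P3=8  P4=16  P5=20
Waiting times: P1=0, P2=1, P3=7, P4=8, P5=16
Average waiting = (0+1+7+8+16) / 5 = 32/5 = 6.40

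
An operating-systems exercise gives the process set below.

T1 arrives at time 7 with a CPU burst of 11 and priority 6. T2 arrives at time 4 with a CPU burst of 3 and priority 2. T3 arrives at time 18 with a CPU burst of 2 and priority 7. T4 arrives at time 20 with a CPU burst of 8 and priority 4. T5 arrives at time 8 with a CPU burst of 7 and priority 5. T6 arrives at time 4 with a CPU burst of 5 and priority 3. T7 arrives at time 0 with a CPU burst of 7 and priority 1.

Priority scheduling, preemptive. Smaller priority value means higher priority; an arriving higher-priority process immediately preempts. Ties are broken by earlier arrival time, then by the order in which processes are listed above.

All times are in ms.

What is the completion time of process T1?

Gantt: | T7 0-7 | T2 7-10 | T6 10-15 | T5 15-20 | T4 20-28 | T5 28-30 | T1 30-41 | T3 41-43 |
Completion: T1=41  T2=10  T3=43  T4=28  T5=30  T6=15  T7=7

41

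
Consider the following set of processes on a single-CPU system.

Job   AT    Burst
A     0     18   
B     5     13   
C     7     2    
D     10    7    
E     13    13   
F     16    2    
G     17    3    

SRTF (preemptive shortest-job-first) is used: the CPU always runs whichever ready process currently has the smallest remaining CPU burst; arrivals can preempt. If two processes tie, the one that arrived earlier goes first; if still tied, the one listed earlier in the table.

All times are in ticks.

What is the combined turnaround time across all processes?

Gantt: | A 0-7 | C 7-9 | A 9-10 | D 10-17 | F 17-19 | G 19-22 | A 22-32 | B 32-45 | E 45-58 |
Completion: A=32  B=45  C=9  D=17  E=58  F=19  G=22
Turnaround (C−A): A=32  B=40  C=2  D=7  E=45  F=3  G=5
Turnaround = completion − arrival: A=32, B=40, C=2, D=7, E=45, F=3, G=5
Total turnaround = 32 + 40 + 2 + 7 + 45 + 3 + 5 = 134

134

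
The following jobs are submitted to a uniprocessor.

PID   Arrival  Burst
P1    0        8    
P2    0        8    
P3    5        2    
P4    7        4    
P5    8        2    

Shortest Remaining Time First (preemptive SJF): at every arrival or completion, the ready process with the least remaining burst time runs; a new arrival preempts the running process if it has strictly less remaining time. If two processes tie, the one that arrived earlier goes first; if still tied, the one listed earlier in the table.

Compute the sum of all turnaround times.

49

Gantt: | P1 0-5 | P3 5-7 | P1 7-10 | P5 10-12 | P4 12-16 | P2 16-24 |
Completion: P1=10  P2=24  P3=7  P4=16  P5=12
Turnaround (C−A): P1=10  P2=24  P3=2  P4=9  P5=4
Turnaround = completion − arrival: P1=10, P2=24, P3=2, P4=9, P5=4
Total turnaround = 10 + 24 + 2 + 9 + 4 = 49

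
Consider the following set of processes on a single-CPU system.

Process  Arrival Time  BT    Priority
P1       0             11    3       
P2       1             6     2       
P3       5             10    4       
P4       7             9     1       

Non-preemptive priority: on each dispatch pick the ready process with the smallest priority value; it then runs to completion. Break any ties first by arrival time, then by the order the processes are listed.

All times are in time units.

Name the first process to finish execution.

Gantt: | P1 0-11 | P4 11-20 | P2 20-26 | P3 26-36 |
Completion: P1=11  P2=26  P3=36  P4=20
Turnaround (C−A): P1=11  P2=25  P3=31  P4=13
Finish order: P1 → P4 → P2 → P3

P1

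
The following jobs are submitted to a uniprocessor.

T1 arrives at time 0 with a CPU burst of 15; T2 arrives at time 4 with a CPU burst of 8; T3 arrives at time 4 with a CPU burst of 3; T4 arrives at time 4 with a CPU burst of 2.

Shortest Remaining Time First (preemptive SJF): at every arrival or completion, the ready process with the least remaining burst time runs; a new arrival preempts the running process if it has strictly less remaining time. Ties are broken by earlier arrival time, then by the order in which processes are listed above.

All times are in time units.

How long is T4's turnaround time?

2

Timeline: | T1 0-4 | T4 4-6 | T3 6-9 | T2 9-17 | T1 17-28 |
Completion: T1=28  T2=17  T3=9  T4=6
Turnaround (C−A): T1=28  T2=13  T3=5  T4=2
Turnaround(T4) = completion − arrival = 6 − 4 = 2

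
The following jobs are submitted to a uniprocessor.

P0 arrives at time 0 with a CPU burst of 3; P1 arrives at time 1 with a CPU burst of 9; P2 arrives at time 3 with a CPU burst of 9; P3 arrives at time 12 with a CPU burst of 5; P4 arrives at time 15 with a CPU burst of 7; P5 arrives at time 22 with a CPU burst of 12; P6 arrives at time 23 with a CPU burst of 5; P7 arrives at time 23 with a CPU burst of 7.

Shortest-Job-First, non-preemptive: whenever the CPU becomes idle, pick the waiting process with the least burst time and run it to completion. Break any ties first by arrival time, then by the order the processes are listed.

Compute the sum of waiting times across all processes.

Schedule: | P0 0-3 | P1 3-12 | P3 12-17 | P4 17-24 | P6 24-29 | P7 29-36 | P2 36-45 | P5 45-57 |
Completion: P0=3  P1=12  P2=45  P3=17  P4=24  P5=57  P6=29  P7=36
Turnaround (C−A): P0=3  P1=11  P2=42  P3=5  P4=9  P5=35  P6=6  P7=13
Waiting = turnaround − burst: P0=0, P1=2, P2=33, P3=0, P4=2, P5=23, P6=1, P7=6
Total waiting = 0 + 2 + 33 + 0 + 2 + 23 + 1 + 6 = 67

67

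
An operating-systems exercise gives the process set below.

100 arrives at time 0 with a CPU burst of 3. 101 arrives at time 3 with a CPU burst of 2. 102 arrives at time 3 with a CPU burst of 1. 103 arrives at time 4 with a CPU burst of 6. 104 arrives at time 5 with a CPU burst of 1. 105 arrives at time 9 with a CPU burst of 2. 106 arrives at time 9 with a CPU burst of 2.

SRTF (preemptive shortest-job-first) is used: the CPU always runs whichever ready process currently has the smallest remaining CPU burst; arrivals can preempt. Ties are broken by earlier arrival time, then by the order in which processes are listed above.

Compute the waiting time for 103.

Schedule: | 100 0-3 | 102 3-4 | 101 4-6 | 104 6-7 | 103 7-9 | 105 9-11 | 106 11-13 | 103 13-17 |
Completion: 100=3  101=6  102=4  103=17  104=7  105=11  106=13
Turnaround (C−A): 100=3  101=3  102=1  103=13  104=2  105=2  106=4
Waiting(103) = turnaround − burst = 13 − 6 = 7

7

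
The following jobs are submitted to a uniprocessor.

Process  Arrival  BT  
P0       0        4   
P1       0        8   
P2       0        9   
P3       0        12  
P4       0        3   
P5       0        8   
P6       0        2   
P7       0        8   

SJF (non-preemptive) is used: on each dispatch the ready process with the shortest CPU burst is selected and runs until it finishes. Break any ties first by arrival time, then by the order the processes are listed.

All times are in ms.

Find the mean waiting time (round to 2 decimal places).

Gantt: | P6 0-2 | P4 2-5 | P0 5-9 | P1 9-17 | P5 17-25 | P7 25-33 | P2 33-42 | P3 42-54 |
Completion: P0=9  P1=17  P2=42  P3=54  P4=5  P5=25  P6=2  P7=33
Turnaround (C−A): P0=9  P1=17  P2=42  P3=54  P4=5  P5=25  P6=2  P7=33
Waiting times: P0=5, P1=9, P2=33, P3=42, P4=2, P5=17, P6=0, P7=25
Average waiting = (5+9+33+42+2+17+0+25) / 8 = 133/8 = 16.63

16.63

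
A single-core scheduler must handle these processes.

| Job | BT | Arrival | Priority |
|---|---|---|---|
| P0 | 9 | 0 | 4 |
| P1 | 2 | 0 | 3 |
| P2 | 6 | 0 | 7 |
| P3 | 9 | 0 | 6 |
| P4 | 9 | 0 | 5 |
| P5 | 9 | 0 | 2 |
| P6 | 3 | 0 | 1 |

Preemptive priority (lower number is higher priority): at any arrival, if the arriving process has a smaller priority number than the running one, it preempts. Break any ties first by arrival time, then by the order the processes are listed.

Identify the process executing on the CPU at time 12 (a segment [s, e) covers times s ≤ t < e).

Timeline: | P6 0-3 | P5 3-12 | P1 12-14 | P0 14-23 | P4 23-32 | P3 32-41 | P2 41-47 |
Completion: P0=23  P1=14  P2=47  P3=41  P4=32  P5=12  P6=3

P1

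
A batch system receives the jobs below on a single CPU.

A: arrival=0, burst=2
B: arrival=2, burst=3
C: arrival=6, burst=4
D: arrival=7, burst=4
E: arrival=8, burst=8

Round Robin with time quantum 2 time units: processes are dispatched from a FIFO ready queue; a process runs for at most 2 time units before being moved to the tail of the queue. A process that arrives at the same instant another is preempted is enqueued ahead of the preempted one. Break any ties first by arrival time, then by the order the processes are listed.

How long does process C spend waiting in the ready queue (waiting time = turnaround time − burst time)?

Schedule: | A 0-2 | B 2-5 | idle 5-6 | C 6-8 | D 8-10 | E 10-12 | C 12-14 | D 14-16 | E 16-22 |
Completion: A=2  B=5  C=14  D=16  E=22
Turnaround (C−A): A=2  B=3  C=8  D=9  E=14
Waiting(C) = turnaround − burst = 8 − 4 = 4

4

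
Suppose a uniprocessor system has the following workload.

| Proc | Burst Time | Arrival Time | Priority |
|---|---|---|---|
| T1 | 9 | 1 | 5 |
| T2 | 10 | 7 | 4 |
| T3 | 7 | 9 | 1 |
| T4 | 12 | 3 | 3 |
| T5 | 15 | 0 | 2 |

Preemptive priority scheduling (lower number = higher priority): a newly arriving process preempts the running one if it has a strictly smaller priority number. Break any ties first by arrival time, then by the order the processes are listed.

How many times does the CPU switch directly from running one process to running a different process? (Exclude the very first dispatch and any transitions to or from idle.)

Schedule: | T5 0-9 | T3 9-16 | T5 16-22 | T4 22-34 | T2 34-44 | T1 44-53 |
Completion: T1=53  T2=44  T3=16  T4=34  T5=22
Turnaround (C−A): T1=52  T2=37  T3=7  T4=31  T5=22

5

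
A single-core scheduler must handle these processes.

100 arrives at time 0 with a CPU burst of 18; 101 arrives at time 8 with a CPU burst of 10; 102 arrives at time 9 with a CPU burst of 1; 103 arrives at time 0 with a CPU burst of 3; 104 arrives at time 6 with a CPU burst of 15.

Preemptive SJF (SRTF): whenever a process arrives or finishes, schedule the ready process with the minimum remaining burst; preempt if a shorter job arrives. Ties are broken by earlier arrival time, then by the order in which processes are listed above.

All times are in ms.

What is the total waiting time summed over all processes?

Timeline: | 103 0-3 | 100 3-8 | 101 8-9 | 102 9-10 | 101 10-19 | 100 19-32 | 104 32-47 |
Completion: 100=32  101=19  102=10  103=3  104=47
Waiting = turnaround − burst: 100=14, 101=1, 102=0, 103=0, 104=26
Total waiting = 14 + 1 + 0 + 0 + 26 = 41

41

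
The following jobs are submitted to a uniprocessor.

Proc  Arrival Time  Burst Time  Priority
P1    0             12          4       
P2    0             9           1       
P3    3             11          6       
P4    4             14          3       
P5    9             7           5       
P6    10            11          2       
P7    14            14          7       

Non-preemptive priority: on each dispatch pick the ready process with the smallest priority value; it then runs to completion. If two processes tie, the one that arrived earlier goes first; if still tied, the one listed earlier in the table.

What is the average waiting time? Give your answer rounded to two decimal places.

Timeline: | P2 0-9 | P4 9-23 | P6 23-34 | P1 34-46 | P5 46-53 | P3 53-64 | P7 64-78 |
Completion: P1=46  P2=9  P3=64  P4=23  P5=53  P6=34  P7=78
Turnaround (C−A): P1=46  P2=9  P3=61  P4=19  P5=44  P6=24  P7=64
Waiting times: P1=34, P2=0, P3=50, P4=5, P5=37, P6=13, P7=50
Average waiting = (34+0+50+5+37+13+50) / 7 = 189/7 = 27.00

27.00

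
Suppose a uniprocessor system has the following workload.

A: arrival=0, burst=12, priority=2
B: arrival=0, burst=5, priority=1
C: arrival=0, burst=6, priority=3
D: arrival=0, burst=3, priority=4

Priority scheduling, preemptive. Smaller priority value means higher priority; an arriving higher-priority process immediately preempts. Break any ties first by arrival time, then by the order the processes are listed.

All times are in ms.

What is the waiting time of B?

0

Timeline: | B 0-5 | A 5-17 | C 17-23 | D 23-26 |
Completion: A=17  B=5  C=23  D=26
Turnaround (C−A): A=17  B=5  C=23  D=26
Waiting(B) = turnaround − burst = 5 − 5 = 0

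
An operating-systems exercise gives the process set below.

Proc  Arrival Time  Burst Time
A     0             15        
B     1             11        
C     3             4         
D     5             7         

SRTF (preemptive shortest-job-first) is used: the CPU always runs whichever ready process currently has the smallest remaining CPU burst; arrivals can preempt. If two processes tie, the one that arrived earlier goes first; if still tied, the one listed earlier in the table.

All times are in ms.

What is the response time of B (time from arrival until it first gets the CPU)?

0

Gantt: | A 0-1 | B 1-3 | C 3-7 | D 7-14 | B 14-23 | A 23-37 |
Completion: A=37  B=23  C=7  D=14
Turnaround (C−A): A=37  B=22  C=4  D=9
Response(B) = first start − arrival = 1 − 1 = 0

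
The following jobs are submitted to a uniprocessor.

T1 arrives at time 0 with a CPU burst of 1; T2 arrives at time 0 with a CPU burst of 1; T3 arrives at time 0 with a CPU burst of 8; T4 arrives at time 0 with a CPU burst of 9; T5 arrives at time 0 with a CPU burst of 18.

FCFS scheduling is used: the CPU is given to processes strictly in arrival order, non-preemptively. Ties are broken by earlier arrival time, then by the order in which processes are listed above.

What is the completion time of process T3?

Schedule: | T1 0-1 | T2 1-2 | T3 2-10 | T4 10-19 | T5 19-37 |
Completion: T1=1  T2=2  T3=10  T4=19  T5=37
Turnaround (C−A): T1=1  T2=2  T3=10  T4=19  T5=37

10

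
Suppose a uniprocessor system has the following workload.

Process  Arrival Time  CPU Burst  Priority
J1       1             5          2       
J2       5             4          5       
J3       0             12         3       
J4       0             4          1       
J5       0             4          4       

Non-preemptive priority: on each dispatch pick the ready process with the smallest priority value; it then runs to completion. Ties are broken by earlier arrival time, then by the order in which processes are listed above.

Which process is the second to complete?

Timeline: | J4 0-4 | J1 4-9 | J3 9-21 | J5 21-25 | J2 25-29 |
Completion: J1=9  J2=29  J3=21  J4=4  J5=25
Turnaround (C−A): J1=8  J2=24  J3=21  J4=4  J5=25
Finish order: J4 → J1 → J3 → J5 → J2

J1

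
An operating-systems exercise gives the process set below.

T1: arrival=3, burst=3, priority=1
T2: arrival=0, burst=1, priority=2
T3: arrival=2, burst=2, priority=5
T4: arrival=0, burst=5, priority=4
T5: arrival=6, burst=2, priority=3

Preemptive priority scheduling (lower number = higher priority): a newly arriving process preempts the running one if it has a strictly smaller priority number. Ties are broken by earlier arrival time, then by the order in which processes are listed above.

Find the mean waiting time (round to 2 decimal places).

3.00

Timeline: | T2 0-1 | T4 1-3 | T1 3-6 | T5 6-8 | T4 8-11 | T3 11-13 |
Completion: T1=6  T2=1  T3=13  T4=11  T5=8
Turnaround (C−A): T1=3  T2=1  T3=11  T4=11  T5=2
Waiting times: T1=0, T2=0, T3=9, T4=6, T5=0
Average waiting = (0+0+9+6+0) / 5 = 15/5 = 3.00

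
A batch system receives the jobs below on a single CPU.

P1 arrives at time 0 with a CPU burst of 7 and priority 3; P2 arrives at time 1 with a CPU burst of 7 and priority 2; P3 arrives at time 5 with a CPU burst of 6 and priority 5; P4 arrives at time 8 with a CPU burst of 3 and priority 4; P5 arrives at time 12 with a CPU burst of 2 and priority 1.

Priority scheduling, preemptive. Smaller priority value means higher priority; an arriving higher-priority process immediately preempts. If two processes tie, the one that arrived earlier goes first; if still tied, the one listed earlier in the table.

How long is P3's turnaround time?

Timeline: | P1 0-1 | P2 1-8 | P1 8-12 | P5 12-14 | P1 14-16 | P4 16-19 | P3 19-25 |
Completion: P1=16  P2=8  P3=25  P4=19  P5=14
Turnaround(P3) = completion − arrival = 25 − 5 = 20

20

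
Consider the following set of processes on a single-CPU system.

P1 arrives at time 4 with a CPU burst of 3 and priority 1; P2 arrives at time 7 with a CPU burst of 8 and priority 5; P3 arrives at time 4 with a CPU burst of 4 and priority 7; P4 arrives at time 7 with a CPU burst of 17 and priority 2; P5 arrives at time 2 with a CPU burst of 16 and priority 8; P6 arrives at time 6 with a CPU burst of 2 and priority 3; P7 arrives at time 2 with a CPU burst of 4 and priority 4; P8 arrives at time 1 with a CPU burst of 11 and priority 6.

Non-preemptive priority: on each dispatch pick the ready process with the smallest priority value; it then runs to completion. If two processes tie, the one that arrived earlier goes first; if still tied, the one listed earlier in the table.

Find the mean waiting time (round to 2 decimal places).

24.38

Schedule: | idle 0-1 | P8 1-12 | P1 12-15 | P4 15-32 | P6 32-34 | P7 34-38 | P2 38-46 | P3 46-50 | P5 50-66 |
Completion: P1=15  P2=46  P3=50  P4=32  P5=66  P6=34  P7=38  P8=12
Turnaround (C−A): P1=11  P2=39  P3=46  P4=25  P5=64  P6=28  P7=36  P8=11
Waiting times: P1=8, P2=31, P3=42, P4=8, P5=48, P6=26, P7=32, P8=0
Average waiting = (8+31+42+8+48+26+32+0) / 8 = 195/8 = 24.38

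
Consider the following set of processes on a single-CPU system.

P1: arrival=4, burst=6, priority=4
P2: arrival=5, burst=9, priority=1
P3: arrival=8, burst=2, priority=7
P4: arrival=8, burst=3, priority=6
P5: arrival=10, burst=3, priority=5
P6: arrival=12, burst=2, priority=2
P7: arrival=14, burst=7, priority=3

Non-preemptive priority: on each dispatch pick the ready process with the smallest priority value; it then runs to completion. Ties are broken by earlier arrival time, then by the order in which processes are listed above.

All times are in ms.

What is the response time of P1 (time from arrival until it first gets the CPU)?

Schedule: | idle 0-4 | P1 4-10 | P2 10-19 | P6 19-21 | P7 21-28 | P5 28-31 | P4 31-34 | P3 34-36 |
Completion: P1=10  P2=19  P3=36  P4=34  P5=31  P6=21  P7=28
Response(P1) = first start − arrival = 4 − 4 = 0

0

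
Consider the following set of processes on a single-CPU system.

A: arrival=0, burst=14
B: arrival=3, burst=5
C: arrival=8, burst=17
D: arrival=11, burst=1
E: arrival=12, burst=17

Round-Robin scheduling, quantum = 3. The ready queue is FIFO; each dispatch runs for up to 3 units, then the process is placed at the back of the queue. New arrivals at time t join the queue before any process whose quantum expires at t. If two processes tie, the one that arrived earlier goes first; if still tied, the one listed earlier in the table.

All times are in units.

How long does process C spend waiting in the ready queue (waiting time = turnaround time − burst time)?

Gantt: | A 0-3 | B 3-6 | A 6-9 | B 9-11 | C 11-14 | A 14-17 | D 17-18 | E 18-21 | C 21-24 | A 24-27 | E 27-30 | C 30-33 | A 33-35 | E 35-38 | C 38-41 | E 41-44 | C 44-47 | E 47-50 | C 50-52 | E 52-54 |
Completion: A=35  B=11  C=52  D=18  E=54
Waiting(C) = turnaround − burst = 44 − 17 = 27

27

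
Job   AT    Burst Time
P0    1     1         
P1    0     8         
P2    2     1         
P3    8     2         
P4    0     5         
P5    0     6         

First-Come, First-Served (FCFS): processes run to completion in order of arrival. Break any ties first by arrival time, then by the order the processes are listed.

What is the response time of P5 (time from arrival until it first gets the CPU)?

Gantt: | P1 0-8 | P4 8-13 | P5 13-19 | P0 19-20 | P2 20-21 | P3 21-23 |
Completion: P0=20  P1=8  P2=21  P3=23  P4=13  P5=19
Turnaround (C−A): P0=19  P1=8  P2=19  P3=15  P4=13  P5=19
Response(P5) = first start − arrival = 13 − 0 = 13

13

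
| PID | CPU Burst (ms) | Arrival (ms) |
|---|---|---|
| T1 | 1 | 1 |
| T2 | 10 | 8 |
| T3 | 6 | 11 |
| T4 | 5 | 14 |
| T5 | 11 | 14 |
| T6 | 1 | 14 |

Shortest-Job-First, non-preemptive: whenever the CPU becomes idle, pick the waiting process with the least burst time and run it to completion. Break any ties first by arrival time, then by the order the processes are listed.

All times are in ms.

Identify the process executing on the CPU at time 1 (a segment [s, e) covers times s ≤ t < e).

Timeline: | idle 0-1 | T1 1-2 | idle 2-8 | T2 8-18 | T6 18-19 | T4 19-24 | T3 24-30 | T5 30-41 |
Completion: T1=2  T2=18  T3=30  T4=24  T5=41  T6=19

T1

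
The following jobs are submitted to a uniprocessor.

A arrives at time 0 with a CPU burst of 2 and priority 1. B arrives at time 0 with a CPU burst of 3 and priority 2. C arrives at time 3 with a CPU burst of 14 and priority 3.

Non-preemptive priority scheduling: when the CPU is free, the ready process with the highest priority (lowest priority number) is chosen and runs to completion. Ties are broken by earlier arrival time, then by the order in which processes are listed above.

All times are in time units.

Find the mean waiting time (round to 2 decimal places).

1.33

Schedule: | A 0-2 | B 2-5 | C 5-19 |
Completion: A=2  B=5  C=19
Turnaround (C−A): A=2  B=5  C=16
Waiting times: A=0, B=2, C=2
Average waiting = (0+2+2) / 3 = 4/3 = 1.33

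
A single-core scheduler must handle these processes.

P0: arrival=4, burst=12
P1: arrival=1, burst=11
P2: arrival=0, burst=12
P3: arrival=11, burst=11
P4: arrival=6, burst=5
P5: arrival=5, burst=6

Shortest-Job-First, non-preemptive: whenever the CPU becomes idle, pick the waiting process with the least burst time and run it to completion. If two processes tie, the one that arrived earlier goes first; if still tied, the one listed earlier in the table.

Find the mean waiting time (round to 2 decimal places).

17.33

Timeline: | P2 0-12 | P4 12-17 | P5 17-23 | P1 23-34 | P3 34-45 | P0 45-57 |
Completion: P0=57  P1=34  P2=12  P3=45  P4=17  P5=23
Turnaround (C−A): P0=53  P1=33  P2=12  P3=34  P4=11  P5=18
Waiting times: P0=41, P1=22, P2=0, P3=23, P4=6, P5=12
Average waiting = (41+22+0+23+6+12) / 6 = 104/6 = 17.33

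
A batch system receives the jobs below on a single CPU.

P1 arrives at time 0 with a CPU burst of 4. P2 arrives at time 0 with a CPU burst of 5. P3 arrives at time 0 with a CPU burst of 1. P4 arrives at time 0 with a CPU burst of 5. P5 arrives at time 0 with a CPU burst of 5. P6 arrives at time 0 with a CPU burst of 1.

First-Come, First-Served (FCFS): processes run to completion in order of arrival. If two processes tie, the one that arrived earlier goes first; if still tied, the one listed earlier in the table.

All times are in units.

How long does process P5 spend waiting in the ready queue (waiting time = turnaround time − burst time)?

Timeline: | P1 0-4 | P2 4-9 | P3 9-10 | P4 10-15 | P5 15-20 | P6 20-21 |
Completion: P1=4  P2=9  P3=10  P4=15  P5=20  P6=21
Turnaround (C−A): P1=4  P2=9  P3=10  P4=15  P5=20  P6=21
Waiting(P5) = turnaround − burst = 20 − 5 = 15

15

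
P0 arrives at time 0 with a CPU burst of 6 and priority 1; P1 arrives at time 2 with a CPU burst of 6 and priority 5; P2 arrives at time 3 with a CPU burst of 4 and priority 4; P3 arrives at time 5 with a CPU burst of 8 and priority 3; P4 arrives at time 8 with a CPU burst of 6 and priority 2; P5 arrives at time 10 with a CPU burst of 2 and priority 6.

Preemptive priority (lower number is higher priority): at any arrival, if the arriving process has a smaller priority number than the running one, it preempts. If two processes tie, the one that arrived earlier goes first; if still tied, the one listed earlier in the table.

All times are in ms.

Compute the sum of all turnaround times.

98

Gantt: | P0 0-6 | P3 6-8 | P4 8-14 | P3 14-20 | P2 20-24 | P1 24-30 | P5 30-32 |
Completion: P0=6  P1=30  P2=24  P3=20  P4=14  P5=32
Turnaround (C−A): P0=6  P1=28  P2=21  P3=15  P4=6  P5=22
Turnaround = completion − arrival: P0=6, P1=28, P2=21, P3=15, P4=6, P5=22
Total turnaround = 6 + 28 + 21 + 15 + 6 + 22 = 98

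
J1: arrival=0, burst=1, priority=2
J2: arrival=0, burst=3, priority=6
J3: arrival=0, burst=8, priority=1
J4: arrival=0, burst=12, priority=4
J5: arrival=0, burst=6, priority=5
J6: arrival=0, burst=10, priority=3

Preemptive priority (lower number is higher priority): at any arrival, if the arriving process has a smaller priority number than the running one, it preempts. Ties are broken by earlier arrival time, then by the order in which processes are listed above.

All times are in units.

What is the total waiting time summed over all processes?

Schedule: | J3 0-8 | J1 8-9 | J6 9-19 | J4 19-31 | J5 31-37 | J2 37-40 |
Completion: J1=9  J2=40  J3=8  J4=31  J5=37  J6=19
Turnaround (C−A): J1=9  J2=40  J3=8  J4=31  J5=37  J6=19
Waiting = turnaround − burst: J1=8, J2=37, J3=0, J4=19, J5=31, J6=9
Total waiting = 8 + 37 + 0 + 19 + 31 + 9 = 104

104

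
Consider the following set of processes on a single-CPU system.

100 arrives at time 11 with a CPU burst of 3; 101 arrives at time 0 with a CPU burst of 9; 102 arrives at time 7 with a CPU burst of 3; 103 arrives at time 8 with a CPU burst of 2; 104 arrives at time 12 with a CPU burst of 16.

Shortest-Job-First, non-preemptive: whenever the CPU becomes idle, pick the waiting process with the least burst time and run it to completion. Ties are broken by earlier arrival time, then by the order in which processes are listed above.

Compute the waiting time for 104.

5

Gantt: | 101 0-9 | 103 9-11 | 102 11-14 | 100 14-17 | 104 17-33 |
Completion: 100=17  101=9  102=14  103=11  104=33
Turnaround (C−A): 100=6  101=9  102=7  103=3  104=21
Waiting(104) = turnaround − burst = 21 − 16 = 5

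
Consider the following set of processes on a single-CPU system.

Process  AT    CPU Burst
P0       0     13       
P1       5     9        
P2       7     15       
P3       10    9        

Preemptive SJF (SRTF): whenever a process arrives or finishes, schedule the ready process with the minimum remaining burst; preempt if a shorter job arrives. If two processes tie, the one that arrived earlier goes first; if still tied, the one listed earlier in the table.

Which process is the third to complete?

P3

Gantt: | P0 0-13 | P1 13-22 | P3 22-31 | P2 31-46 |
Completion: P0=13  P1=22  P2=46  P3=31
Turnaround (C−A): P0=13  P1=17  P2=39  P3=21
Finish order: P0 → P1 → P3 → P2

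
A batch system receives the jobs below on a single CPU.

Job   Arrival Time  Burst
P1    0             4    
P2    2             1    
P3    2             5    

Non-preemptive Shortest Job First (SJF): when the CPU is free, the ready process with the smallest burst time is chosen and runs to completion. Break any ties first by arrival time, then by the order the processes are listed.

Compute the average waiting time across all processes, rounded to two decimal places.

Timeline: | P1 0-4 | P2 4-5 | P3 5-10 |
Completion: P1=4  P2=5  P3=10
Turnaround (C−A): P1=4  P2=3  P3=8
Waiting times: P1=0, P2=2, P3=3
Average waiting = (0+2+3) / 3 = 5/3 = 1.67

1.67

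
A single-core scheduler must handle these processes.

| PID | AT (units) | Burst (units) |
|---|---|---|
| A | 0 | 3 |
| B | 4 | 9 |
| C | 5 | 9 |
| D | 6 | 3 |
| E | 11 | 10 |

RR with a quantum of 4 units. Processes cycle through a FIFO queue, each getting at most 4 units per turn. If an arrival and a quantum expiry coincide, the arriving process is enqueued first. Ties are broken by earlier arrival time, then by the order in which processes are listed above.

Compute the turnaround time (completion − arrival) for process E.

Gantt: | A 0-3 | idle 3-4 | B 4-8 | C 8-12 | D 12-15 | B 15-19 | E 19-23 | C 23-27 | B 27-28 | E 28-32 | C 32-33 | E 33-35 |
Completion: A=3  B=28  C=33  D=15  E=35
Turnaround (C−A): A=3  B=24  C=28  D=9  E=24
Turnaround(E) = completion − arrival = 35 − 11 = 24

24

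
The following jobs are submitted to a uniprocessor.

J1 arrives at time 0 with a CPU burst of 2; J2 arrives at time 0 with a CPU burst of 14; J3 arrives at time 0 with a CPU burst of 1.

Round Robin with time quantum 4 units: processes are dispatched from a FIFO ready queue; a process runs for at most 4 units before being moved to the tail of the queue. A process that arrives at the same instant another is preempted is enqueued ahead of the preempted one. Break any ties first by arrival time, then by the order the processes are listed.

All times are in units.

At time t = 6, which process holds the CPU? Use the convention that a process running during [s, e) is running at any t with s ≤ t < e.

Gantt: | J1 0-2 | J2 2-6 | J3 6-7 | J2 7-17 |
Completion: J1=2  J2=17  J3=7
Turnaround (C−A): J1=2  J2=17  J3=7

J3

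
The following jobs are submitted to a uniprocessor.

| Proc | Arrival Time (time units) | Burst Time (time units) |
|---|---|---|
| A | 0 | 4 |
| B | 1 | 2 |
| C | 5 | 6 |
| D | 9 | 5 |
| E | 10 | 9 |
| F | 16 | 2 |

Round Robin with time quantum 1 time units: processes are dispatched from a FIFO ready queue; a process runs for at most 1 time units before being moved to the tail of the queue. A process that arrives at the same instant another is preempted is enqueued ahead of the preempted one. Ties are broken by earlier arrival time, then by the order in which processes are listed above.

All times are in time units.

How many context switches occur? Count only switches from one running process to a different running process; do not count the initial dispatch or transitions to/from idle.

22

Schedule: | A 0-1 | B 1-2 | A 2-3 | B 3-4 | A 4-5 | C 5-6 | A 6-7 | C 7-9 | D 9-10 | C 10-11 | E 11-12 | D 12-13 | C 13-14 | E 14-15 | D 15-16 | C 16-17 | E 17-18 | F 18-19 | D 19-20 | E 20-21 | F 21-22 | D 22-23 | E 23-28 |
Completion: A=7  B=4  C=17  D=23  E=28  F=22
Turnaround (C−A): A=7  B=3  C=12  D=14  E=18  F=6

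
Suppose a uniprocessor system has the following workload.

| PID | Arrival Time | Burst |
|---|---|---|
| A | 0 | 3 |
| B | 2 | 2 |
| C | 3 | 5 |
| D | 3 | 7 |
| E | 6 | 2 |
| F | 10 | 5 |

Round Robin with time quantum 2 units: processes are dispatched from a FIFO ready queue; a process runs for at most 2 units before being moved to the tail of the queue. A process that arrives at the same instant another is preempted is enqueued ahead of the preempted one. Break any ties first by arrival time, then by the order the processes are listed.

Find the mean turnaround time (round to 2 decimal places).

10.17

Gantt: | A 0-2 | B 2-4 | A 4-5 | C 5-7 | D 7-9 | E 9-11 | C 11-13 | D 13-15 | F 15-17 | C 17-18 | D 18-20 | F 20-22 | D 22-23 | F 23-24 |
Completion: A=5  B=4  C=18  D=23  E=11  F=24
Turnaround times: A=5, B=2, C=15, D=20, E=5, F=14
Average turnaround = (5+2+15+20+5+14) / 6 = 61/6 = 10.17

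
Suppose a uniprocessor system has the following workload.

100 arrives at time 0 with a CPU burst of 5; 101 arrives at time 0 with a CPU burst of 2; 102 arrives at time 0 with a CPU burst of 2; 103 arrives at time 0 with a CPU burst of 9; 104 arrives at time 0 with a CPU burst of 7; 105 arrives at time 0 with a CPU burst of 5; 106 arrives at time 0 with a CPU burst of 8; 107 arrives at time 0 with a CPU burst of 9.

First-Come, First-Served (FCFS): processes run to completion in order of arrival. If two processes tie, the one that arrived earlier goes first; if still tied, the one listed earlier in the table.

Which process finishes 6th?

Schedule: | 100 0-5 | 101 5-7 | 102 7-9 | 103 9-18 | 104 18-25 | 105 25-30 | 106 30-38 | 107 38-47 |
Completion: 100=5  101=7  102=9  103=18  104=25  105=30  106=38  107=47
Finish order: 100 → 101 → 102 → 103 → 104 → 105 → 106 → 107

105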